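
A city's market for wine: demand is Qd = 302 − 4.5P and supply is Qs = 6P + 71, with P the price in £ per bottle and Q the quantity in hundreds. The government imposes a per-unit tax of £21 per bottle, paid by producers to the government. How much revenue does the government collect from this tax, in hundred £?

Before the tax: set 302 − 4.5P = 6P + 71 → P* = £22, Q* = 203.
With the tax collected from producers, supply shifts: Qs = 6(P − 21) + 71.
New equilibrium: consumers pay £34, producers receive £13, Q = 149. (Wedge: Pb − Ps = 21.)
Revenue = t · Q = 21 · 149 = £3129.

Tax revenue = £3129 hundred.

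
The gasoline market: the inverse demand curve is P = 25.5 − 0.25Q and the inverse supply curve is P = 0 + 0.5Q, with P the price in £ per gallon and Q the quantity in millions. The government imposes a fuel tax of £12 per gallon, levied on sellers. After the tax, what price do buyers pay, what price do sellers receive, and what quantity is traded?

Buyers pay £21; sellers receive £9; quantity = 18.

Inverting to Q(P) form: Qd = 102 − 4P; Qs = 2P.
Before the tax: set 102 − 4P = 2P → P* = £17, Q* = 34.
With the tax collected from sellers, supply shifts: Qs = 2(P − 12).
New equilibrium: buyers pay £21, sellers receive £9, Q = 18. (Wedge: Pb − Ps = 12.)
The less price-elastic side of the market bears the larger share of a per-unit tax.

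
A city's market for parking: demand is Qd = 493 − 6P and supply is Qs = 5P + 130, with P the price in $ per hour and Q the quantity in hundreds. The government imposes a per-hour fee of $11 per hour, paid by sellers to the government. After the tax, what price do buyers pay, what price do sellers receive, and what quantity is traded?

Buyers pay $38; sellers receive $27; quantity = 265.

Without the tax, 493 − 6P = 5P + 130 gives 11P = 363, so P* = $33 and Q* = 295.
With the tax collected from sellers, supply shifts: Qs = 5(P − 11) + 130.
Solving gives Q = 265 with buyers paying $38 and sellers receiving $27 (the $11 wedge).
The less price-elastic side of the market bears the larger share of a per-unit tax.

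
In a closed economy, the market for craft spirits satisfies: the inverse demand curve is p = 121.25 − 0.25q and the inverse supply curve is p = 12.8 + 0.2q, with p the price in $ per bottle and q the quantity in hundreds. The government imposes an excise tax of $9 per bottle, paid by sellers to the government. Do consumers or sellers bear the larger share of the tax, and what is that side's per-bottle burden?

Rewrite in direct form: qd = 485 − 4p and qs = 5p − 64.
Before the tax: set 485 − 4p = 5p − 64 → p* = $61, q* = 241.
With the tax collected from sellers, supply shifts: qs = 5(p − 9) − 64.
Solving gives q = 221 with consumers paying $66 and sellers receiving $57 (the $9 wedge).
Per-bottle burden: consumers $5, sellers $4.
Consumers take the larger share because demand is less price-elastic here (demand slope 4 vs supply slope 5).

Consumers bear the larger share: $5 per bottle.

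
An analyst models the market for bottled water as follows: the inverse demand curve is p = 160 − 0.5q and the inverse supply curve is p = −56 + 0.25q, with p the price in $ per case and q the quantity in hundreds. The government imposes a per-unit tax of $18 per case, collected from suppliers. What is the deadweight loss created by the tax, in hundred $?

Rewrite in direct form: qd = 320 − 2p and qs = 4p + 224.
Without the tax, 320 − 2p = 4p + 224 gives 6p = 96, so p* = $16 and q* = 288.
With the tax collected from suppliers, supply shifts: qs = 4(p − 18) + 224.
Solving gives q = 264 with consumers paying $28 and suppliers receiving $10 (the $18 wedge).
Quantity falls by |ΔQ| = |288 − 264| = 24.
DWL = ½ · t · |ΔQ| = ½ · 18 · 24 = $216.

Deadweight loss = $216 hundred.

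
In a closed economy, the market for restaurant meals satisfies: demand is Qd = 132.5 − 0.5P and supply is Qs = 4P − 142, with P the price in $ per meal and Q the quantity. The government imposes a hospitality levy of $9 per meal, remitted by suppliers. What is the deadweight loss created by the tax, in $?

Deadweight loss = $18.

Without the tax, 132.5 − 0.5P = 4P − 142 gives 4.5P = 274.5, so P* = $61 and Q* = 102.
With the tax collected from suppliers, supply shifts: Qs = 4(P − 9) − 142.
Solving gives Q = 98 with consumers paying $69 and suppliers receiving $60 (the $9 wedge).
Quantity falls by |ΔQ| = |102 − 98| = 4.
DWL = ½ · t · |ΔQ| = ½ · 9 · 4 = $18.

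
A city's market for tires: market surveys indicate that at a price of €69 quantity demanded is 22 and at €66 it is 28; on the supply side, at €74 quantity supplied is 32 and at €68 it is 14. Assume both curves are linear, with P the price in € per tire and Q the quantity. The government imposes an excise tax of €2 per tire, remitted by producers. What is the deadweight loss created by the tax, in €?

Deadweight loss = €2.4.

Demand slope: (28 − 22)/(66 − 69) = -2, so Qd = 160 − 2P.
Supply slope: (14 − 32)/(68 − 74) = 3, so Qs = 3P − 190.
Without the tax, 160 − 2P = 3P − 190 gives 5P = 350, so P* = €70 and Q* = 20.
With the tax collected from producers, supply shifts: Qs = 3(P − 2) − 190.
Solving gives Q = 17.6 with consumers paying €71.2 and producers receiving €69.2 (the €2 wedge).
Quantity falls by |ΔQ| = |20 − 17.6| = 2.4.
DWL = ½ · t · |ΔQ| = ½ · 2 · 2.4 = €2.4.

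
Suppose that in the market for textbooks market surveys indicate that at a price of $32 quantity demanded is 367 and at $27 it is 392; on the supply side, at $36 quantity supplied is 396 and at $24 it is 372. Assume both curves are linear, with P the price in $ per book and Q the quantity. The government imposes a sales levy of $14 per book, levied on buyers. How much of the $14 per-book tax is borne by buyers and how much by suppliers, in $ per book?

Buyers bear $4 per book; suppliers bear $10 per book.

Demand slope: (392 − 367)/(27 − 32) = -5, so Qd = 527 − 5P.
Supply slope: (372 − 396)/(24 − 36) = 2, so Qs = 2P + 324.
Without the tax, 527 − 5P = 2P + 324 gives 7P = 203, so P* = $29 and Q* = 382.
With the tax collected from buyers, demand (in seller-price terms) shifts: Qd = 527 − 5(P + 14).
Solving gives Q = 362 with buyers paying $33 and suppliers receiving $19 (the $14 wedge).
Burden on buyers: $4; on suppliers: $10. (They sum to $14.)
The less price-elastic side of the market bears the larger share of a per-unit tax.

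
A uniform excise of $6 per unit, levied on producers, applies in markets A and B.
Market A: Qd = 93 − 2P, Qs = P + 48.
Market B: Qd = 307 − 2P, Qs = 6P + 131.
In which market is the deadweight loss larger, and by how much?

Market A: pre-tax P* = $15, Q* = 63; post-tax Q = 59; deadweight loss = $12.
Market B: pre-tax P* = $22, Q* = 263; post-tax Q = 254; deadweight loss = $27.
Difference: $12 vs $27 → market B is larger by $15.

Market B, by $15.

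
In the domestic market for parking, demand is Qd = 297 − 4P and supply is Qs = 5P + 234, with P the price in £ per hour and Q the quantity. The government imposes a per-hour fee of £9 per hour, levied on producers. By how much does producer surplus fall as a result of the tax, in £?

Producer surplus falls by £1036.

Without the tax, 297 − 4P = 5P + 234 gives 9P = 63, so P* = £7 and Q* = 269.
With the tax collected from producers, supply shifts: Qs = 5(P − 9) + 234.
New equilibrium: buyers pay £12, producers receive £3, Q = 249. (Wedge: Pb − Ps = 9.)
ΔPS is the trapezoid between Q = 249 and Q = 269 of height £4: ½ · (269 + 249) · 4 = £1036.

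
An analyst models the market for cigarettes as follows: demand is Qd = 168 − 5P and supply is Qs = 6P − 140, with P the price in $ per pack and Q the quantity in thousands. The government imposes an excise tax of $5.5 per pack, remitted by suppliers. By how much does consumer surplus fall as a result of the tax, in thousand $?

Consumer surplus falls by $61.5 thousand.

Without the tax, 168 − 5P = 6P − 140 gives 11P = 308, so P* = $28 and Q* = 28.
With the tax collected from suppliers, supply shifts: Qs = 6(P − 5.5) − 140.
New equilibrium: consumers pay $31, suppliers receive $25.5, Q = 13. (Wedge: Pb − Ps = 5.5.)
ΔCS is the trapezoid between Q = 13 and Q = 28 of height $3: ½ · (28 + 13) · 3 = $61.5.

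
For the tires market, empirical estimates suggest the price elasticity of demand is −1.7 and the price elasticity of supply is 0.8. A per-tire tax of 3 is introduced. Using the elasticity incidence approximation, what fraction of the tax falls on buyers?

Incidence ratio: buyers' share ≈ εs / (εs + |εd|) = 0.8 / (0.8 + 1.7) = 0.32.
Supply is the less elastic side, so buyers bear the smaller share.

Buyers' share ≈ 0.32.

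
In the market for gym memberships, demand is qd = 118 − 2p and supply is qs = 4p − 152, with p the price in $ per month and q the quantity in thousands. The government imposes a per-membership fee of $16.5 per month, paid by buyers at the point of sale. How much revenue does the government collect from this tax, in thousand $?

Tax revenue = $99 thousand.

Before the tax: set 118 − 2p = 4p − 152 → p* = $45, q* = 28.
With the tax collected from buyers, demand (in seller-price terms) shifts: qd = 118 − 2(p + 16.5).
New equilibrium: buyers pay $56, producers receive $39.5, q = 6. (Wedge: pb − ps = 16.5.)
Revenue = t · Q = 16.5 · 6 = $99.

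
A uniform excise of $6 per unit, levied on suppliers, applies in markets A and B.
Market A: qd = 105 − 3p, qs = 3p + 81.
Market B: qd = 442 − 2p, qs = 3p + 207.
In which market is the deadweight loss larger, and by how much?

Market A, by $5.4.

Market A: pre-tax p* = $4, q* = 93; post-tax q = 84; deadweight loss = $27.
Market B: pre-tax p* = $47, q* = 348; post-tax q = 340.8; deadweight loss = $21.6.
Difference: $27 vs $21.6 → market A is larger by $5.4.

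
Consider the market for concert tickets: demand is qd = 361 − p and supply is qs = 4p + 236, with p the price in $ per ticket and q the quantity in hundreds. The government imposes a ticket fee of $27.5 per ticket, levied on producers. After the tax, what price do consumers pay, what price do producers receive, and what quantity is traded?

Consumers pay $47; producers receive $19.5; quantity = 314.

Without the tax, 361 − p = 4p + 236 gives 5p = 125, so p* = $25 and q* = 336.
With the tax collected from producers, supply shifts: qs = 4(p − 27.5) + 236.
Solving gives q = 314 with consumers paying $47 and producers receiving $19.5 (the $27.5 wedge).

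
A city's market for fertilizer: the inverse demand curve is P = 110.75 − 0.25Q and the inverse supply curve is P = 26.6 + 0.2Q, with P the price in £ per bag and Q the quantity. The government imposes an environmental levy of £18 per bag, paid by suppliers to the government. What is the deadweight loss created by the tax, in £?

Deadweight loss = £360.

Rewrite in direct form: Qd = 443 − 4P and Qs = 5P − 133.
Without the tax, 443 − 4P = 5P − 133 gives 9P = 576, so P* = £64 and Q* = 187.
With the tax collected from suppliers, supply shifts: Qs = 5(P − 18) − 133.
Solving gives Q = 147 with consumers paying £74 and suppliers receiving £56 (the £18 wedge).
Quantity falls by |ΔQ| = |187 − 147| = 40.
DWL = ½ · t · |ΔQ| = ½ · 18 · 40 = £360.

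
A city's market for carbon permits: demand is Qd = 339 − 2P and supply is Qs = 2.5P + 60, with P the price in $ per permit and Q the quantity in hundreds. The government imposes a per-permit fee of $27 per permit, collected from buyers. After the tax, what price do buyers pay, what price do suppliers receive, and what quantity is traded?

Without the tax, 339 − 2P = 2.5P + 60 gives 4.5P = 279, so P* = $62 and Q* = 215.
With the tax collected from buyers, demand (in seller-price terms) shifts: Qd = 339 − 2(P + 27).
New equilibrium: buyers pay $77, suppliers receive $50, Q = 185. (Wedge: Pb − Ps = 27.)

Buyers pay $77; suppliers receive $50; quantity = 185.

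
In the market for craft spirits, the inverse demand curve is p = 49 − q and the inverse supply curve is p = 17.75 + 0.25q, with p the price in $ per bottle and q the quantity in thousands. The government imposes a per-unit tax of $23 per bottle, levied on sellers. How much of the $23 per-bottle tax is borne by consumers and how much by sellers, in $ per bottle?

Consumers bear $18.4 per bottle; sellers bear $4.6 per bottle.

Inverting to q(p) form: qd = 49 − p; qs = 4p − 71.
Without the tax, 49 − p = 4p − 71 gives 5p = 120, so p* = $24 and q* = 25.
With the tax collected from sellers, supply shifts: qs = 4(p − 23) − 71.
New equilibrium: consumers pay $42.4, sellers receive $19.4, q = 6.6. (Wedge: pb − ps = 23.)
Burden on consumers: $18.4; on sellers: $4.6. (They sum to $23.)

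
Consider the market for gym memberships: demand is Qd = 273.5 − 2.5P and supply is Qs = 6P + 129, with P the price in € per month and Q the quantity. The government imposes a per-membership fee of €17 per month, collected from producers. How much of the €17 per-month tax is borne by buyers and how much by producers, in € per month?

Buyers bear €12 per month; producers bear €5 per month.

Before the tax: set 273.5 − 2.5P = 6P + 129 → P* = €17, Q* = 231.
With the tax collected from producers, supply shifts: Qs = 6(P − 17) + 129.
New equilibrium: buyers pay €29, producers receive €12, Q = 201. (Wedge: Pb − Ps = 17.)
Burden on buyers: €12; on producers: €5. (They sum to €17.)
The less price-elastic side of the market bears the larger share of a per-unit tax.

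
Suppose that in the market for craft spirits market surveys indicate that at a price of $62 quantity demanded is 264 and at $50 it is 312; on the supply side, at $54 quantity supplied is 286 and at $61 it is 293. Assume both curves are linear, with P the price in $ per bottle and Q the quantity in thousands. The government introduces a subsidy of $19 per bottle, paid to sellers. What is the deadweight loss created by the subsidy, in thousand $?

Demand slope: (312 − 264)/(50 − 62) = -4, so Qd = 512 − 4P.
Supply slope: (293 − 286)/(61 − 54) = 1, so Qs = P + 232.
Without the subsidy, 512 − 4P = P + 232 gives 5P = 280, so P* = $56 and Q* = 288.
With a per-unit subsidy paid to sellers, each receives P + 19 per unit sold, so supply becomes Qs = (P + 19) + 232.
Solving gives Q = 303.2 with consumers paying $52.2 and sellers receiving $71.2 (the $19 wedge).
Quantity rises by |ΔQ| = |288 − 303.2| = 15.2.
DWL = ½ · t · |ΔQ| = ½ · 19 · 15.2 = $144.4.

Deadweight loss = $144.4 thousand.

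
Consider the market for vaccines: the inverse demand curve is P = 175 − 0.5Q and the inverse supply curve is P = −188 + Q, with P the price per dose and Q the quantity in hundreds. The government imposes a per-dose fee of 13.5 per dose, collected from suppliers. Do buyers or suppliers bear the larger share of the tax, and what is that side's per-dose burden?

Suppliers bear the larger share: 9 per dose.

Inverting to Q(P) form: Qd = 350 − 2P; Qs = P + 188.
Without the tax, 350 − 2P = P + 188 gives 3P = 162, so P* = 54 and Q* = 242.
With the tax collected from suppliers, supply shifts: Qs = (P − 13.5) + 188.
Solving gives Q = 233 with buyers paying 58.5 and suppliers receiving 45 (the 13.5 wedge).
Per-dose burden: buyers 4.5, suppliers 9.
Suppliers take the larger share because supply is less price-elastic here (demand slope 2 vs supply slope 1).
The less price-elastic side of the market bears the larger share of a per-unit tax.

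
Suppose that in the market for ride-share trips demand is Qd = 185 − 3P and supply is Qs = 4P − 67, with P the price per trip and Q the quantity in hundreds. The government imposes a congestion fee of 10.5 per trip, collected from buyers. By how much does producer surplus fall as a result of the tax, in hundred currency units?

Producer surplus falls by 306 hundred.

Before the tax: set 185 − 3P = 4P − 67 → P* = 36, Q* = 77.
With the tax collected from buyers, demand (in seller-price terms) shifts: Qd = 185 − 3(P + 10.5).
Solving gives Q = 59 with buyers paying 42 and suppliers receiving 31.5 (the 10.5 wedge).
ΔPS is the trapezoid between Q = 59 and Q = 77 of height 4.5: ½ · (77 + 59) · 4.5 = 306.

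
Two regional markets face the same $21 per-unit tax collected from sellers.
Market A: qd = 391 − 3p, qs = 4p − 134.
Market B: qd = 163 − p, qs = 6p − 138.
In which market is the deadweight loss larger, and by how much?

Market A, by $189.

Market A: pre-tax p* = $75, q* = 166; post-tax q = 130; deadweight loss = $378.
Market B: pre-tax p* = $43, q* = 120; post-tax q = 102; deadweight loss = $189.
Difference: $378 vs $189 → market A is larger by $189.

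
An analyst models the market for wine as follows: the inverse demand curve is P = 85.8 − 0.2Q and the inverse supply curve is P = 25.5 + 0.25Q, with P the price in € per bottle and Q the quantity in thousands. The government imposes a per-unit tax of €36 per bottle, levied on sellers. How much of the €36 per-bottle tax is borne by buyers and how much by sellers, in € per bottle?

Inverting to Q(P) form: Qd = 429 − 5P; Qs = 4P − 102.
Without the tax, 429 − 5P = 4P − 102 gives 9P = 531, so P* = €59 and Q* = 134.
With the tax collected from sellers, supply shifts: Qs = 4(P − 36) − 102.
New equilibrium: buyers pay €75, sellers receive €39, Q = 54. (Wedge: Pb − Ps = 36.)
Burden on buyers: €16; on sellers: €20. (They sum to €36.)
The less price-elastic side of the market bears the larger share of a per-unit tax.

Buyers bear €16 per bottle; sellers bear €20 per bottle.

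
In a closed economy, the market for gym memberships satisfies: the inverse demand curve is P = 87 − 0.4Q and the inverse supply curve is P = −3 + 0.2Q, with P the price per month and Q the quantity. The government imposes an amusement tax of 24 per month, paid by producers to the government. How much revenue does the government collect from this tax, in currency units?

Inverting to Q(P) form: Qd = 217.5 − 2.5P; Qs = 5P + 15.
Without the tax, 217.5 − 2.5P = 5P + 15 gives 7.5P = 202.5, so P* = 27 and Q* = 150.
With the tax collected from producers, supply shifts: Qs = 5(P − 24) + 15.
Solving gives Q = 110 with consumers paying 43 and producers receiving 19 (the 24 wedge).
Revenue = t · Q = 24 · 110 = 2640.

Tax revenue = 2640.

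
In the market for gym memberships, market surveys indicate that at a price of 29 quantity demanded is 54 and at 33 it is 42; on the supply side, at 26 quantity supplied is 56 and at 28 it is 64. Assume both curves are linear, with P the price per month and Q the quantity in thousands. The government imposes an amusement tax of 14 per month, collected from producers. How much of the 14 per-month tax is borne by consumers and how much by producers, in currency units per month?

Demand slope: (42 − 54)/(33 − 29) = -3, so Qd = 141 − 3P.
Supply slope: (64 − 56)/(28 − 26) = 4, so Qs = 4P − 48.
Before the tax: set 141 − 3P = 4P − 48 → P* = 27, Q* = 60.
With the tax collected from producers, supply shifts: Qs = 4(P − 14) − 48.
Solving gives Q = 36 with consumers paying 35 and producers receiving 21 (the 14 wedge).
Burden on consumers: 8; on producers: 6. (They sum to 14.)
The less price-elastic side of the market bears the larger share of a per-unit tax.

Consumers bear 8 per month; producers bear 6 per month.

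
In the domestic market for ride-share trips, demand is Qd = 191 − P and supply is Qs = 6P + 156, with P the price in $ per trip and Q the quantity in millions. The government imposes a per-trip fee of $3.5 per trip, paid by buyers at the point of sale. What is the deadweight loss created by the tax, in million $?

Deadweight loss = $5.25 million.

Before the tax: set 191 − P = 6P + 156 → P* = $5, Q* = 186.
With the tax collected from buyers, demand (in seller-price terms) shifts: Qd = 191 − (P + 3.5).
New equilibrium: buyers pay $8, sellers receive $4.5, Q = 183. (Wedge: Pb − Ps = 3.5.)
Quantity falls by |ΔQ| = |186 − 183| = 3.
DWL = ½ · t · |ΔQ| = ½ · 3.5 · 3 = $5.25.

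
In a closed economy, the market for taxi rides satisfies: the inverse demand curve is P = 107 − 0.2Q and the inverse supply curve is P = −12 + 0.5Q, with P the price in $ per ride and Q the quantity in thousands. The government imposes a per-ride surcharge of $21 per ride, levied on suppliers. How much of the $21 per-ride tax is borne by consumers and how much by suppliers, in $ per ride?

Consumers bear $6 per ride; suppliers bear $15 per ride.

Rewrite in direct form: Qd = 535 − 5P and Qs = 2P + 24.
Before the tax: set 535 − 5P = 2P + 24 → P* = $73, Q* = 170.
With the tax collected from suppliers, supply shifts: Qs = 2(P − 21) + 24.
Solving gives Q = 140 with consumers paying $79 and suppliers receiving $58 (the $21 wedge).
Burden on consumers: $6; on suppliers: $15. (They sum to $21.)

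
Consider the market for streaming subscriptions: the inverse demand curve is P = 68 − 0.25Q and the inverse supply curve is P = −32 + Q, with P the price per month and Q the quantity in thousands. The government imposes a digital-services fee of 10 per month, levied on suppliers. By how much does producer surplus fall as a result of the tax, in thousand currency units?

Inverting to Q(P) form: Qd = 272 − 4P; Qs = P + 32.
Without the tax, 272 − 4P = P + 32 gives 5P = 240, so P* = 48 and Q* = 80.
With the tax collected from suppliers, supply shifts: Qs = (P − 10) + 32.
New equilibrium: buyers pay 50, suppliers receive 40, Q = 72. (Wedge: Pb − Ps = 10.)
ΔPS is the trapezoid between Q = 72 and Q = 80 of height 8: ½ · (80 + 72) · 8 = 608.

Producer surplus falls by 608 thousand.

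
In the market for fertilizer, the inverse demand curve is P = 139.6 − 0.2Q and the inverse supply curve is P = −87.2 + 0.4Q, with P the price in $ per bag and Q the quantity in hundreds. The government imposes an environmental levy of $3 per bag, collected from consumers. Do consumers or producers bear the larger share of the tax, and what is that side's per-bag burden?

Producers bear the larger share: $2 per bag.

Inverting to Q(P) form: Qd = 698 − 5P; Qs = 2.5P + 218.
Without the tax, 698 − 5P = 2.5P + 218 gives 7.5P = 480, so P* = $64 and Q* = 378.
With the tax collected from consumers, demand (in seller-price terms) shifts: Qd = 698 − 5(P + 3).
Solving gives Q = 373 with consumers paying $65 and producers receiving $62 (the $3 wedge).
Per-bag burden: consumers $1, producers $2.
Producers take the larger share because supply is less price-elastic here (demand slope 5 vs supply slope 2.5).
The less price-elastic side of the market bears the larger share of a per-unit tax.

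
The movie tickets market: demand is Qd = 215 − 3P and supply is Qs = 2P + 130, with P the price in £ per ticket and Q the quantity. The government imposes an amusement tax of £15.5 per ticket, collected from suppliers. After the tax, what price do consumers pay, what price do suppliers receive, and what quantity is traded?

Consumers pay £23.2; suppliers receive £7.7; quantity = 145.4.

Before the tax: set 215 − 3P = 2P + 130 → P* = £17, Q* = 164.
With the tax collected from suppliers, supply shifts: Qs = 2(P − 15.5) + 130.
Solving gives Q = 145.4 with consumers paying £23.2 and suppliers receiving £7.7 (the £15.5 wedge).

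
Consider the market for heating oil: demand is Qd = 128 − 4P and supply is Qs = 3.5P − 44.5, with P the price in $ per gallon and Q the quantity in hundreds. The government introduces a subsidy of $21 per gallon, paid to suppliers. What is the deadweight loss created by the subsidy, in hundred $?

Before the subsidy: set 128 − 4P = 3.5P − 44.5 → P* = $23, Q* = 36.
With a per-unit subsidy paid to suppliers, each receives P + 21 per unit sold, so supply becomes Qs = 3.5(P + 21) − 44.5.
Solving gives Q = 75.2 with consumers paying $13.2 and suppliers receiving $34.2 (the $21 wedge).
Quantity rises by |ΔQ| = |36 − 75.2| = 39.2.
DWL = ½ · t · |ΔQ| = ½ · 21 · 39.2 = $411.6.

Deadweight loss = $411.6 hundred.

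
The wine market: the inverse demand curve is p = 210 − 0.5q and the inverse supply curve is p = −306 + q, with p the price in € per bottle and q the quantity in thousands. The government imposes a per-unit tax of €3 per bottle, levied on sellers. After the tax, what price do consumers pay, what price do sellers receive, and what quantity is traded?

Consumers pay €39; sellers receive €36; quantity = 342.

Inverting to q(p) form: qd = 420 − 2p; qs = p + 306.
Without the tax, 420 − 2p = p + 306 gives 3p = 114, so p* = €38 and q* = 344.
With the tax collected from sellers, supply shifts: qs = (p − 3) + 306.
New equilibrium: consumers pay €39, sellers receive €36, q = 342. (Wedge: pb − ps = 3.)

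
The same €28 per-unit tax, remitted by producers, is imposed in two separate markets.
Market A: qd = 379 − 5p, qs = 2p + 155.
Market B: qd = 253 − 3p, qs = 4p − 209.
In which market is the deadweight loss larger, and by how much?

Market B, by €112.

Market A: pre-tax p* = €32, q* = 219; post-tax q = 179; deadweight loss = €560.
Market B: pre-tax p* = €66, q* = 55; post-tax q = 7; deadweight loss = €672.
Difference: €560 vs €672 → market B is larger by €112.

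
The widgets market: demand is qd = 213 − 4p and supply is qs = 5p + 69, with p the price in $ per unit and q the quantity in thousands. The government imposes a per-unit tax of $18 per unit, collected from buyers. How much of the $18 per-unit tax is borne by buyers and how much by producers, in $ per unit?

Before the tax: set 213 − 4p = 5p + 69 → p* = $16, q* = 149.
With the tax collected from buyers, demand (in seller-price terms) shifts: qd = 213 − 4(p + 18).
New equilibrium: buyers pay $26, producers receive $8, q = 109. (Wedge: pb − ps = 18.)
Burden on buyers: $10; on producers: $8. (They sum to $18.)
The less price-elastic side of the market bears the larger share of a per-unit tax.

Buyers bear $10 per unit; producers bear $8 per unit.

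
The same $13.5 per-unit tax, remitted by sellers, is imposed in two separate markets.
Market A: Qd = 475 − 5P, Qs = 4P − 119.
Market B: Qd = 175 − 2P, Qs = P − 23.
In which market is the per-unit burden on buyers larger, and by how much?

Market A, by $1.5.

Market A: pre-tax P* = $66, Q* = 145; post-tax Q = 115; per-unit burden on buyers = $6.
Market B: pre-tax P* = $66, Q* = 43; post-tax Q = 34; per-unit burden on buyers = $4.5.
Difference: $6 vs $4.5 → market A is larger by $1.5.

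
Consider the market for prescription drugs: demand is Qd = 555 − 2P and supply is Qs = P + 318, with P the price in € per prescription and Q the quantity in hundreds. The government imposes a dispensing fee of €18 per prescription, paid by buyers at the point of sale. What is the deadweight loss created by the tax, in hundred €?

Deadweight loss = €108 hundred.

Before the tax: set 555 − 2P = P + 318 → P* = €79, Q* = 397.
With the tax collected from buyers, demand (in seller-price terms) shifts: Qd = 555 − 2(P + 18).
Solving gives Q = 385 with buyers paying €85 and suppliers receiving €67 (the €18 wedge).
Quantity falls by |ΔQ| = |397 − 385| = 12.
DWL = ½ · t · |ΔQ| = ½ · 18 · 12 = €108.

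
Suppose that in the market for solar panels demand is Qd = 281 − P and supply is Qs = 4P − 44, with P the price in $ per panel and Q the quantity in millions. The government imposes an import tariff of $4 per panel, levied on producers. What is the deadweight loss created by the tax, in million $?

Deadweight loss = $6.4 million.

Without the tax, 281 − P = 4P − 44 gives 5P = 325, so P* = $65 and Q* = 216.
With the tax collected from producers, supply shifts: Qs = 4(P − 4) − 44.
New equilibrium: buyers pay $68.2, producers receive $64.2, Q = 212.8. (Wedge: Pb − Ps = 4.)
Quantity falls by |ΔQ| = |216 − 212.8| = 3.2.
DWL = ½ · t · |ΔQ| = ½ · 4 · 3.2 = $6.4.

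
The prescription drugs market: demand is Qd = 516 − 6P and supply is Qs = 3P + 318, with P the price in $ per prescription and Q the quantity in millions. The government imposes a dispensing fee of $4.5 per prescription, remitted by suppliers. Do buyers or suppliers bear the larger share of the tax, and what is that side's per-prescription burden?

Before the tax: set 516 − 6P = 3P + 318 → P* = $22, Q* = 384.
With the tax collected from suppliers, supply shifts: Qs = 3(P − 4.5) + 318.
New equilibrium: buyers pay $23.5, suppliers receive $19, Q = 375. (Wedge: Pb − Ps = 4.5.)
Per-prescription burden: buyers $1.5, suppliers $3.
Suppliers take the larger share because supply is less price-elastic here (demand slope 6 vs supply slope 3).
The less price-elastic side of the market bears the larger share of a per-unit tax.

Suppliers bear the larger share: $3 per prescription.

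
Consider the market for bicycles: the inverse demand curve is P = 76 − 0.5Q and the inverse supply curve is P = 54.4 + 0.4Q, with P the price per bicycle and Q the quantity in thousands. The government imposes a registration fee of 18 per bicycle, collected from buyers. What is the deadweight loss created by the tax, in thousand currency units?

Rewrite in direct form: Qd = 152 − 2P and Qs = 2.5P − 136.
Before the tax: set 152 − 2P = 2.5P − 136 → P* = 64, Q* = 24.
With the tax collected from buyers, demand (in seller-price terms) shifts: Qd = 152 − 2(P + 18).
Solving gives Q = 4 with buyers paying 74 and suppliers receiving 56 (the 18 wedge).
Quantity falls by |ΔQ| = |24 − 4| = 20.
DWL = ½ · t · |ΔQ| = ½ · 18 · 20 = 180.

Deadweight loss = 180 thousand.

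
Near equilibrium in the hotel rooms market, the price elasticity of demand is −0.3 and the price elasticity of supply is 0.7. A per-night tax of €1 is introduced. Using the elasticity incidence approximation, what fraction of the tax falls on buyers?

Incidence ratio: buyers' share ≈ εs / (εs + |εd|) = 0.7 / (0.7 + 0.3) = 0.7.
Supply is the more elastic side, so buyers bear the larger share.

Buyers' share ≈ 0.7.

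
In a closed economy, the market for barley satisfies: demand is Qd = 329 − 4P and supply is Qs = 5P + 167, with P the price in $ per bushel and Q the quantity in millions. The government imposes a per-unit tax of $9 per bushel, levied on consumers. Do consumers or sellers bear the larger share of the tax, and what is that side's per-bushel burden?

Before the tax: set 329 − 4P = 5P + 167 → P* = $18, Q* = 257.
With the tax collected from consumers, demand (in seller-price terms) shifts: Qd = 329 − 4(P + 9).
New equilibrium: consumers pay $23, sellers receive $14, Q = 237. (Wedge: Pb − Ps = 9.)
Per-bushel burden: consumers $5, sellers $4.
Consumers take the larger share because demand is less price-elastic here (demand slope 4 vs supply slope 5).
The less price-elastic side of the market bears the larger share of a per-unit tax.

Consumers bear the larger share: $5 per bushel.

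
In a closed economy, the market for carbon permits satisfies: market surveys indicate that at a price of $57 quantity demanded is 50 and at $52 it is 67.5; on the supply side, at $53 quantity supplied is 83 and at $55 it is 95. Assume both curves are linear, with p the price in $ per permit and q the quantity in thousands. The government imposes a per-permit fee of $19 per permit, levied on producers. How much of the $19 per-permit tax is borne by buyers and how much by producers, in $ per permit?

Buyers bear $12 per permit; producers bear $7 per permit.

Demand slope: (67.5 − 50)/(52 − 57) = -3.5, so qd = 249.5 − 3.5p.
Supply slope: (95 − 83)/(55 − 53) = 6, so qs = 6p − 235.
Before the tax: set 249.5 − 3.5p = 6p − 235 → p* = $51, q* = 71.
With the tax collected from producers, supply shifts: qs = 6(p − 19) − 235.
New equilibrium: buyers pay $63, producers receive $44, q = 29. (Wedge: pb − ps = 19.)
Burden on buyers: $12; on producers: $7. (They sum to $19.)
The less price-elastic side of the market bears the larger share of a per-unit tax.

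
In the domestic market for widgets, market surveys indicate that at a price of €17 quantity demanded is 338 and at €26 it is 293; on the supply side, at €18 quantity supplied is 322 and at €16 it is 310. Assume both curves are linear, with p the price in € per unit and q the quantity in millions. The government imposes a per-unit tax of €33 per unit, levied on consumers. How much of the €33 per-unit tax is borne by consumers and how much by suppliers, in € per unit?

Consumers bear €18 per unit; suppliers bear €15 per unit.

Demand slope: (293 − 338)/(26 − 17) = -5, so qd = 423 − 5p.
Supply slope: (310 − 322)/(16 − 18) = 6, so qs = 6p + 214.
Without the tax, 423 − 5p = 6p + 214 gives 11p = 209, so p* = €19 and q* = 328.
With the tax collected from consumers, demand (in seller-price terms) shifts: qd = 423 − 5(p + 33).
Solving gives q = 238 with consumers paying €37 and suppliers receiving €4 (the €33 wedge).
Burden on consumers: €18; on suppliers: €15. (They sum to €33.)
The less price-elastic side of the market bears the larger share of a per-unit tax.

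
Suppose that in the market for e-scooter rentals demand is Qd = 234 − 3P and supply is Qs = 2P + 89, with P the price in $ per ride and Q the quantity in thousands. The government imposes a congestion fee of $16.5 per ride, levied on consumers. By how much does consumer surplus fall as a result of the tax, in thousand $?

Consumer surplus falls by $904.86 thousand.

Before the tax: set 234 − 3P = 2P + 89 → P* = $29, Q* = 147.
With the tax collected from consumers, demand (in seller-price terms) shifts: Qd = 234 − 3(P + 16.5).
New equilibrium: consumers pay $35.6, suppliers receive $19.1, Q = 127.2. (Wedge: Pb − Ps = 16.5.)
ΔCS is the trapezoid between Q = 127.2 and Q = 147 of height $6.6: ½ · (147 + 127.2) · 6.6 = $904.86.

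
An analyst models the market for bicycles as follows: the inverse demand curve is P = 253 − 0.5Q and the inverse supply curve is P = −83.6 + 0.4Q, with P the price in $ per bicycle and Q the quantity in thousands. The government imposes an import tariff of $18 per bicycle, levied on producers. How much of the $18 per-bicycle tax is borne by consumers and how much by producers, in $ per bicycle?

Inverting to Q(P) form: Qd = 506 − 2P; Qs = 2.5P + 209.
Before the tax: set 506 − 2P = 2.5P + 209 → P* = $66, Q* = 374.
With the tax collected from producers, supply shifts: Qs = 2.5(P − 18) + 209.
Solving gives Q = 354 with consumers paying $76 and producers receiving $58 (the $18 wedge).
Burden on consumers: $10; on producers: $8. (They sum to $18.)

Consumers bear $10 per bicycle; producers bear $8 per bicycle.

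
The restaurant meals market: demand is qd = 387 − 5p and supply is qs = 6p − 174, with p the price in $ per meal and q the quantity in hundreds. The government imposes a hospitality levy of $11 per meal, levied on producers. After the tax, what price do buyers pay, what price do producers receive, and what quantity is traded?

Without the tax, 387 − 5p = 6p − 174 gives 11p = 561, so p* = $51 and q* = 132.
With the tax collected from producers, supply shifts: qs = 6(p − 11) − 174.
Solving gives q = 102 with buyers paying $57 and producers receiving $46 (the $11 wedge).

Buyers pay $57; producers receive $46; quantity = 102.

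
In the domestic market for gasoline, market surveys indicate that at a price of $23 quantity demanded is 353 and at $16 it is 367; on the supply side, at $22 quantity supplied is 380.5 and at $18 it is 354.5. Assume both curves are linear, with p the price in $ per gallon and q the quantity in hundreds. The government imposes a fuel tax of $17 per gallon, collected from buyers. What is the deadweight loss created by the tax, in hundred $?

Demand slope: (367 − 353)/(16 − 23) = -2, so qd = 399 − 2p.
Supply slope: (354.5 − 380.5)/(18 − 22) = 6.5, so qs = 6.5p + 237.5.
Before the tax: set 399 − 2p = 6.5p + 237.5 → p* = $19, q* = 361.
With the tax collected from buyers, demand (in seller-price terms) shifts: qd = 399 − 2(p + 17).
New equilibrium: buyers pay $32, producers receive $15, q = 335. (Wedge: pb − ps = 17.)
Quantity falls by |ΔQ| = |361 − 335| = 26.
DWL = ½ · t · |ΔQ| = ½ · 17 · 26 = $221.

Deadweight loss = $221 hundred.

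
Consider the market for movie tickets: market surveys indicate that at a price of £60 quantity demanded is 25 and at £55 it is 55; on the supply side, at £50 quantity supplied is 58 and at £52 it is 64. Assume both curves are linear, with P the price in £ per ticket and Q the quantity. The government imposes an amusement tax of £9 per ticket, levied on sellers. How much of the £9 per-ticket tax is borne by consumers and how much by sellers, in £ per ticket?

Demand slope: (55 − 25)/(55 − 60) = -6, so Qd = 385 − 6P.
Supply slope: (64 − 58)/(52 − 50) = 3, so Qs = 3P − 92.
Without the tax, 385 − 6P = 3P − 92 gives 9P = 477, so P* = £53 and Q* = 67.
With the tax collected from sellers, supply shifts: Qs = 3(P − 9) − 92.
New equilibrium: consumers pay £56, sellers receive £47, Q = 49. (Wedge: Pb − Ps = 9.)
Burden on consumers: £3; on sellers: £6. (They sum to £9.)
The less price-elastic side of the market bears the larger share of a per-unit tax.

Consumers bear £3 per ticket; sellers bear £6 per ticket.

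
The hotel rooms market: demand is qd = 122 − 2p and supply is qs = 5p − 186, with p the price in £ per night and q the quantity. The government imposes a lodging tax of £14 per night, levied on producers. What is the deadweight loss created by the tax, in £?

Deadweight loss = £140.

Without the tax, 122 − 2p = 5p − 186 gives 7p = 308, so p* = £44 and q* = 34.
With the tax collected from producers, supply shifts: qs = 5(p − 14) − 186.
New equilibrium: buyers pay £54, producers receive £40, q = 14. (Wedge: pb − ps = 14.)
Quantity falls by |ΔQ| = |34 − 14| = 20.
DWL = ½ · t · |ΔQ| = ½ · 14 · 20 = £140.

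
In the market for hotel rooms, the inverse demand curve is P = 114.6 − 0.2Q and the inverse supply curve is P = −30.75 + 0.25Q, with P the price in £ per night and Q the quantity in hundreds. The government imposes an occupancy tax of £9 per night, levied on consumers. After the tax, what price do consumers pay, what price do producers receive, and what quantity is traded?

Consumers pay £54; producers receive £45; quantity = 303.

Rewrite in direct form: Qd = 573 − 5P and Qs = 4P + 123.
Before the tax: set 573 − 5P = 4P + 123 → P* = £50, Q* = 323.
With the tax collected from consumers, demand (in seller-price terms) shifts: Qd = 573 − 5(P + 9).
Solving gives Q = 303 with consumers paying £54 and producers receiving £45 (the £9 wedge).
The less price-elastic side of the market bears the larger share of a per-unit tax.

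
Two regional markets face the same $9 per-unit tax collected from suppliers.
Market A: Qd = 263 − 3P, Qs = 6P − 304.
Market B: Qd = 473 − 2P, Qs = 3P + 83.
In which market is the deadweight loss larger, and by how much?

Market A, by $32.4.

Market A: pre-tax P* = $63, Q* = 74; post-tax Q = 56; deadweight loss = $81.
Market B: pre-tax P* = $78, Q* = 317; post-tax Q = 306.2; deadweight loss = $48.6.
Difference: $81 vs $48.6 → market A is larger by $32.4.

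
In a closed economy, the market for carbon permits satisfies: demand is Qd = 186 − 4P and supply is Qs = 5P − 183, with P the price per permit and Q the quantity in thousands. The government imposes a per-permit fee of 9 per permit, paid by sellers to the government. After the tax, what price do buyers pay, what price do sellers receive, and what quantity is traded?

Buyers pay 46; sellers receive 37; quantity = 2.

Without the tax, 186 − 4P = 5P − 183 gives 9P = 369, so P* = 41 and Q* = 22.
With the tax collected from sellers, supply shifts: Qs = 5(P − 9) − 183.
New equilibrium: buyers pay 46, sellers receive 37, Q = 2. (Wedge: Pb − Ps = 9.)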